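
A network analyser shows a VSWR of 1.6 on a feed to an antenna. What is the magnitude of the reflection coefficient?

|Γ| ≈ 0.231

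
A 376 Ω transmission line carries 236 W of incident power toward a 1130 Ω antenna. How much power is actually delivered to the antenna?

Γ = (1130 − 376)/(1130 + 376) = 0.501
|Γ|² = 0.251
P_refl = |Γ|²·P_inc = 59.2 W, P_del = (1 − |Γ|²)·P_inc = 177 W

P_delivered ≈ 177 W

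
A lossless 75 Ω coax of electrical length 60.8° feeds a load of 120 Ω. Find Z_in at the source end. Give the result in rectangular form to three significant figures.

tan(βl) = tan(60.8°) = 1.79
Z_in = Z_0·(Z_L + jZ_0·tanβl)/(Z_0 + jZ_L·tanβl)
     = 75·(120 + j134)/(75 + j215)

Z_in ≈ 54.8 − j22.8 Ω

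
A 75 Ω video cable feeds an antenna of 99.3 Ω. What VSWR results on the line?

VSWR ≈ 1.32

For a purely resistive load, VSWR = R_L/Z_0 or Z_0/R_L (whichever > 1) = 99.3/75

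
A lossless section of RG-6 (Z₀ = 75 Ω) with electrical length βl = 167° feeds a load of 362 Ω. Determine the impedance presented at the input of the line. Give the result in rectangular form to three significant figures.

Z_in ≈ 170 + j172 Ω

tan(βl) = tan(167°) = -0.231
Z_in = Z_0·(Z_L + jZ_0·tanβl)/(Z_0 + jZ_L·tanβl)
     = 75·(362 − j17.3)/(75 − j83.6)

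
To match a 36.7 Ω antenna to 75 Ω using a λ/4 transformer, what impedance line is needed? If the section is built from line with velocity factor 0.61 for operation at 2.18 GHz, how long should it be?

Z_qwt ≈ 52.5 Ω; length ≈ 2.1 cm

Z_qwt = √(Z_0·R_L) = √(75 × 36.7) = √2752
λ = 0.61·c/f = 0.0839 m, so l = λ/4 = 0.021 m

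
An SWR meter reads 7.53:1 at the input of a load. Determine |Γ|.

|Γ| ≈ 0.766

|Γ| = (S − 1)/(S + 1) = (7.53 − 1)/(7.53 + 1) = 6.53/8.53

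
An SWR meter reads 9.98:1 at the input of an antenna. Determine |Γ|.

|Γ| ≈ 0.818

|Γ| = (S − 1)/(S + 1) = (9.98 − 1)/(9.98 + 1) = 8.98/11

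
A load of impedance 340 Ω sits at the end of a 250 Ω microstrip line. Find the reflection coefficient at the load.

Γ = 0.153

Γ = (Z_L − Z_0)/(Z_L + Z_0) = (340 − 250)/(340 + 250) = 90/590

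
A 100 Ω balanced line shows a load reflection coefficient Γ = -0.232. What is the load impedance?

Z_L ≈ 62.3 Ω

Z_L = Z_0·(1 + Γ)/(1 − Γ) = 100·(0.768)/(1.23)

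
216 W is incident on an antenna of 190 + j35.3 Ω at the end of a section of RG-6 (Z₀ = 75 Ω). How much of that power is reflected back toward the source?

|Γ| = |(115 + j35.3)/(265 + j35.3)| = 0.45
|Γ|² = 0.202
P_refl = |Γ|²·P_inc = 43.7 W, P_del = (1 − |Γ|²)·P_inc = 172 W

P_reflected ≈ 43.7 W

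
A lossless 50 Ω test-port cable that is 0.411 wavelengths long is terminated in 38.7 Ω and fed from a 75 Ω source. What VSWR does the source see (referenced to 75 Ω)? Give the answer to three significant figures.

VSWR ≈ 1.77

βl = 2π × 0.411 = 148°
tan(βl) = -0.626
Z_in = Z_0·(Z_L + jZ_0·tanβl)/(Z_0 + jZ_L·tanβl) = 43.6 − j10.2 Ω
Γ_s = (Z_in − Z_s)/(Z_in + Z_s) = (-31.4 − j10.2)/(119 − j10.2), |Γ_s| = 0.277
VSWR = (1 + |Γ_s|)/(1 − |Γ_s|)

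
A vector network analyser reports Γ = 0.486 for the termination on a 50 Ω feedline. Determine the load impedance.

Z_L = Z_0·(1 + Γ)/(1 − Γ) = 50·(1.49)/(0.514)

Z_L ≈ 145 Ω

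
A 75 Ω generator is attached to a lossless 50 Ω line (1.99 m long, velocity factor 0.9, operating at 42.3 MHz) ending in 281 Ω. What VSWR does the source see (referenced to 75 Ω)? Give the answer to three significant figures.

λ = v/f = 0.9·c / 42.3 MHz = 6.38 m
βl = 2π·l/λ = 2π × 0.312 = 112°
tan(βl) = -2.45
Z_in = Z_0·(Z_L + jZ_0·tanβl)/(Z_0 + jZ_L·tanβl) = 10.3 + j19.7 Ω
Γ_s = (Z_in − Z_s)/(Z_in + Z_s) = (-64.7 + j19.7)/(85.3 + j19.7), |Γ_s| = 0.772
VSWR = (1 + |Γ_s|)/(1 − |Γ_s|)

VSWR ≈ 7.77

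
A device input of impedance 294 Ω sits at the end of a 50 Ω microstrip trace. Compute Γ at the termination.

Γ = 0.709

Γ = (Z_L − Z_0)/(Z_L + Z_0) = (294 − 50)/(294 + 50) = 244/344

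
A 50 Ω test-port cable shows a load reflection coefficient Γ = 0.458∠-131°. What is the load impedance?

Z_L ≈ 21.8 − j19.1 Ω

Z_L = Z_0·(1 + Γ)/(1 − Γ) = 50·(0.7 − j0.346)/(1.3 + j0.346)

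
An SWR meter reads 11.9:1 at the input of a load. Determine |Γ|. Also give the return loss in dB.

|Γ| = (S − 1)/(S + 1) = (11.9 − 1)/(11.9 + 1) = 10.9/12.9
RL = −20·log₁₀|Γ| = −20·log₁₀(0.845)

|Γ| ≈ 0.845; return loss ≈ 1.46 dB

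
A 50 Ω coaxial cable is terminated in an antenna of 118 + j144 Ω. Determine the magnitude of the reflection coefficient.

|Γ| ≈ 0.72

Γ = (Z_L − Z_0)/(Z_L + Z_0) = (68 + j144)/(168 + j144)
|Γ| = 159/221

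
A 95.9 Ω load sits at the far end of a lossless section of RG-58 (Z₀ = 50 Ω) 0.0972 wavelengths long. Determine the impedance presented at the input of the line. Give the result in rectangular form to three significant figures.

Z_in ≈ 51 − j33.5 Ω

βl = 2π × 0.0972 = 35°
tan(βl) = tan(35°) = 0.7
Z_in = Z_0·(Z_L + jZ_0·tanβl)/(Z_0 + jZ_L·tanβl)
     = 50·(95.9 + j35)/(50 + j67.1)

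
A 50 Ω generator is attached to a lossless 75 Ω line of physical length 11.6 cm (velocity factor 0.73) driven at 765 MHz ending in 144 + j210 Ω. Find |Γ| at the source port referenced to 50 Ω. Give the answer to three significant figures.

λ = v/f = 0.73·c / 765 MHz = 0.286 m
βl = 2π·l/λ = 2π × 0.405 = 146°
tan(βl) = -0.678
Z_in = Z_0·(Z_L + jZ_0·tanβl)/(Z_0 + jZ_L·tanβl) = 20.8 + j64.3 Ω
Γ_s = (Z_in − Z_s)/(Z_in + Z_s) = (-29.2 + j64.3)/(70.8 + j64.3), |Γ_s| = 0.738

|Γ| ≈ 0.738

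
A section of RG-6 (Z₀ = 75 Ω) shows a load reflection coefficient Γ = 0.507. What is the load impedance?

Z_L ≈ 229 Ω

Z_L = Z_0·(1 + Γ)/(1 − Γ) = 75·(1.51)/(0.493)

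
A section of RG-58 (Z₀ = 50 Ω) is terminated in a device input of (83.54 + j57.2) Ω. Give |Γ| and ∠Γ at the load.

Γ ≈ 0.456 ∠ 36.4°

Γ = (Z_L − Z_0)/(Z_L + Z_0) = (33.54 + j57.2)/(133.5 + j57.2)
|Γ| = 66.3/145 = 0.456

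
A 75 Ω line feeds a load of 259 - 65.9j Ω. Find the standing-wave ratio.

VSWR ≈ 3.7

Γ = (Z_L − Z_0)/(Z_L + Z_0) = (184 − j65.9)/(334 − j65.9)
|Γ| = 195/340 = 0.574
VSWR = (1 + |Γ|)/(1 − |Γ|) = 1.57/0.426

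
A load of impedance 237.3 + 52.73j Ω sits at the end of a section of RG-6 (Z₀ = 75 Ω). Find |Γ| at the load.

Γ = (Z_L − Z_0)/(Z_L + Z_0) = (162.3 + j52.73)/(312.3 + j52.73)
|Γ| = 171/317

|Γ| ≈ 0.539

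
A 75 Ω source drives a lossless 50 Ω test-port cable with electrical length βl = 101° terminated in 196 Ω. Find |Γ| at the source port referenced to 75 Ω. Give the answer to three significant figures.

tan(βl) = -5.14
Z_in = Z_0·(Z_L + jZ_0·tanβl)/(Z_0 + jZ_L·tanβl) = 13.2 + j9.06 Ω
Γ_s = (Z_in − Z_s)/(Z_in + Z_s) = (-61.8 + j9.06)/(88.2 + j9.06), |Γ_s| = 0.704

|Γ| ≈ 0.704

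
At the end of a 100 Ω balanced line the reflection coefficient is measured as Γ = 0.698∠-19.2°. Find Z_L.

Z_L ≈ 304 − j272 Ω

Z_L = Z_0·(1 + Γ)/(1 − Γ) = 100·(1.66 − j0.23)/(0.341 + j0.23)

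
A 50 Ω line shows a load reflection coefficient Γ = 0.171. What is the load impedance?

Z_L ≈ 70.6 Ω

Z_L = Z_0·(1 + Γ)/(1 − Γ) = 50·(1.17)/(0.829)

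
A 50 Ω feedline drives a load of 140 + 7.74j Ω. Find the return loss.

RL ≈ 6.47 dB

Γ = (90 + j7.74)/(190 + j7.74), |Γ| = 0.475
RL = −20·log₁₀|Γ| = −20·log₁₀(0.475)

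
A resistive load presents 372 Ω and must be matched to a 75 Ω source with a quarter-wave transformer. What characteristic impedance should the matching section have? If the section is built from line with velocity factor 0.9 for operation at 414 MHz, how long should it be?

Z_qwt ≈ 167 Ω; length ≈ 16.3 cm

Z_qwt = √(Z_0·R_L) = √(75 × 372) = √27900
λ = 0.9·c/f = 0.652 m, so l = λ/4 = 0.163 m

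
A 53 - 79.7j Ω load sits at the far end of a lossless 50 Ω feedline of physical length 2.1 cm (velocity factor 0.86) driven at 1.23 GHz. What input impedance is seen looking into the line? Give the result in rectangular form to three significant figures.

λ = v/f = 0.86·c / 1.23 GHz = 0.21 m
βl = 2π·l/λ = 2π × 0.1 = 36°
tan(βl) = tan(36°) = 0.728
Z_in = Z_0·(Z_L + jZ_0·tanβl)/(Z_0 + jZ_L·tanβl)
     = 50·(53 − j43.3)/(108 + j38.6)

Z_in ≈ 15.4 − j25.6 Ω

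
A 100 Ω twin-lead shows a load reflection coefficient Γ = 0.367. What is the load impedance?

Z_L ≈ 216 Ω

Z_L = Z_0·(1 + Γ)/(1 − Γ) = 100·(1.37)/(0.633)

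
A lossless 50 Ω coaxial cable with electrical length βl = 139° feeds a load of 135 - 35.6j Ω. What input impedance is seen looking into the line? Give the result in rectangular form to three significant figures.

tan(βl) = tan(139°) = -0.869
Z_in = Z_0·(Z_L + jZ_0·tanβl)/(Z_0 + jZ_L·tanβl)
     = 50·(135 − j79.1)/(19.1 − j117)

Z_in ≈ 41.9 + j50.7 Ω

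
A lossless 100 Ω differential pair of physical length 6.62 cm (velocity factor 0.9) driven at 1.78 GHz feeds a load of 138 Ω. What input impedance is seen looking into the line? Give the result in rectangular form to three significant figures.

Z_in ≈ 121 + j28.5 Ω

λ = v/f = 0.9·c / 1.78 GHz = 0.152 m
βl = 2π·l/λ = 2π × 0.436 = 157°
tan(βl) = tan(157°) = -0.422
Z_in = Z_0·(Z_L + jZ_0·tanβl)/(Z_0 + jZ_L·tanβl)
     = 100·(138 − j42.2)/(100 − j58.3)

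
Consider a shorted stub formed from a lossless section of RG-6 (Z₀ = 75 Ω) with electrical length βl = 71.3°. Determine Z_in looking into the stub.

Z_in ≈ +j222 Ω

tan(βl) = 2.95
For a shorted stub, Z_in = jZ_0·tan(βl)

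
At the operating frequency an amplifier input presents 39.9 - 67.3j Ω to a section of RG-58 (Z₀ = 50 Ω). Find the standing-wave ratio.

Γ = (Z_L − Z_0)/(Z_L + Z_0) = (-10.1 − j67.3)/(89.9 − j67.3)
|Γ| = 68.1/112 = 0.606
VSWR = (1 + |Γ|)/(1 − |Γ|) = 1.61/0.394

VSWR ≈ 4.08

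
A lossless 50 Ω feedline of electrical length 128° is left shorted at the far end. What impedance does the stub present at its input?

Z_in ≈ −j64 Ω

tan(βl) = -1.28
For a shorted stub, Z_in = jZ_0·tan(βl)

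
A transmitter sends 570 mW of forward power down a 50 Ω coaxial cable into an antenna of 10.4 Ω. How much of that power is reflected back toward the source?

Γ = (10.4 − 50)/(10.4 + 50) = -0.656
|Γ|² = 0.43
P_refl = |Γ|²·P_inc = 245 mW, P_del = (1 − |Γ|²)·P_inc = 325 mW

P_reflected ≈ 245 mW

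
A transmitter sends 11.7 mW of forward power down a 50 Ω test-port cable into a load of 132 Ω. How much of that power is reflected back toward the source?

Γ = (132 − 50)/(132 + 50) = 0.451
|Γ|² = 0.203
P_refl = |Γ|²·P_inc = 2.38 mW, P_del = (1 − |Γ|²)·P_inc = 9.32 mW

P_reflected ≈ 2.38 mW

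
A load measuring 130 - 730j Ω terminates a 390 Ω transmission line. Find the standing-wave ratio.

VSWR ≈ 13.8

Γ = (Z_L − Z_0)/(Z_L + Z_0) = (-260 − j730)/(520 − j730)
|Γ| = 775/896 = 0.865
VSWR = (1 + |Γ|)/(1 − |Γ|) = 1.86/0.135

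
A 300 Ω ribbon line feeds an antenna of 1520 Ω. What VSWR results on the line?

Γ = (1520 − 300)/(1520 + 300) = 0.67
VSWR = (1 + 0.67)/(1 − 0.67)

VSWR ≈ 5.07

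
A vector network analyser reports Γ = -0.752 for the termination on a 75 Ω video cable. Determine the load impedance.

Z_L ≈ 10.6 Ω

Z_L = Z_0·(1 + Γ)/(1 − Γ) = 75·(0.248)/(1.75)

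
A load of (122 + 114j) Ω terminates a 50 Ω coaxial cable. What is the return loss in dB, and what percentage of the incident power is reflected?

Γ = (72 + j114)/(172 + j114), |Γ| = 0.653
RL = −20·log₁₀(0.653) = 3.7 dB
P_refl/P_inc = |Γ|² = 0.427

RL ≈ 3.7 dB; 42.7% of incident power reflected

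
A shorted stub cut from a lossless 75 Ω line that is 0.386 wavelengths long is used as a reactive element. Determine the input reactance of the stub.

X_in ≈ -65.3 Ω (capacitive)

βl = 2π × 0.386 = 139°
tan(βl) = -0.871
For a shorted stub, Z_in = jZ_0·tan(βl)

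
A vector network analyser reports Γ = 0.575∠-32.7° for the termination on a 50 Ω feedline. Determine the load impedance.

Z_L ≈ 92.2 − j85.6 Ω

Z_L = Z_0·(1 + Γ)/(1 − Γ) = 50·(1.48 − j0.311)/(0.516 + j0.311)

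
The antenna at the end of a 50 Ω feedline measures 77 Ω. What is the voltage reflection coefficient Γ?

Γ = 0.213

Γ = (Z_L − Z_0)/(Z_L + Z_0) = (77 − 50)/(77 + 50) = 27/127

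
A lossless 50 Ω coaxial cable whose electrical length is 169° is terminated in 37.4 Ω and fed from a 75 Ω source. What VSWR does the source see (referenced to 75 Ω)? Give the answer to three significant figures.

VSWR ≈ 1.98

tan(βl) = -0.194
Z_in = Z_0·(Z_L + jZ_0·tanβl)/(Z_0 + jZ_L·tanβl) = 38 − j4.19 Ω
Γ_s = (Z_in − Z_s)/(Z_in + Z_s) = (-37 − j4.19)/(113 − j4.19), |Γ_s| = 0.329
VSWR = (1 + |Γ_s|)/(1 − |Γ_s|)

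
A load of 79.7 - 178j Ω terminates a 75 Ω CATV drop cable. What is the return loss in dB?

RL ≈ 2.44 dB

Γ = (4.7 − j178)/(154.7 − j178), |Γ| = 0.755
RL = −20·log₁₀|Γ| = −20·log₁₀(0.755)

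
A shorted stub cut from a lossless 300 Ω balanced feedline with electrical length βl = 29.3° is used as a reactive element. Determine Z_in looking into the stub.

tan(βl) = 0.561
For a shorted stub, Z_in = jZ_0·tan(βl)

Z_in ≈ +j168 Ω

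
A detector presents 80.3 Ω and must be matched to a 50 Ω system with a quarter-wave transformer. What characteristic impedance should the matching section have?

Z_qwt = √(Z_0·R_L) = √(50 × 80.3) = √4015

Z_qwt ≈ 63.4 Ω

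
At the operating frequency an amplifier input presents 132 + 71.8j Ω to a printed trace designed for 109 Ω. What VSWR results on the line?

Γ = (Z_L − Z_0)/(Z_L + Z_0) = (23 + j71.8)/(241 + j71.8)
|Γ| = 75.4/251 = 0.3
VSWR = (1 + |Γ|)/(1 − |Γ|) = 1.3/0.7

VSWR ≈ 1.86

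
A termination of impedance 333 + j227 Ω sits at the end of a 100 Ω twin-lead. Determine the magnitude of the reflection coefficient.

Γ = (Z_L − Z_0)/(Z_L + Z_0) = (233 + j227)/(433 + j227)
|Γ| = 325/489

|Γ| ≈ 0.665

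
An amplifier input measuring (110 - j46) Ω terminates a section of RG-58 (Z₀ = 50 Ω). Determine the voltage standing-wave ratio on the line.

Γ = (Z_L − Z_0)/(Z_L + Z_0) = (60 − j46)/(160 − j46)
|Γ| = 75.6/166 = 0.454
VSWR = (1 + |Γ|)/(1 − |Γ|) = 1.45/0.546

VSWR ≈ 2.66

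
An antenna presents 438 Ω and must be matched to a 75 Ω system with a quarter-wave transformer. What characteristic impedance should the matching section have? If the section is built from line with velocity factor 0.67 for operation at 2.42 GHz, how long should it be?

Z_qwt ≈ 181 Ω; length ≈ 2.08 cm

Z_qwt = √(Z_0·R_L) = √(75 × 438) = √32850
λ = 0.67·c/f = 0.0831 m, so l = λ/4 = 0.0208 m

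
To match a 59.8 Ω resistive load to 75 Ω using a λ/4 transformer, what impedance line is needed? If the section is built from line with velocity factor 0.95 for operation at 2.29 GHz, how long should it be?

Z_qwt = √(Z_0·R_L) = √(75 × 59.8) = √4485
λ = 0.95·c/f = 0.124 m, so l = λ/4 = 0.0311 m

Z_qwt ≈ 67 Ω; length ≈ 3.11 cm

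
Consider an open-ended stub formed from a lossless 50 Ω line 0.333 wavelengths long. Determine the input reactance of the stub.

X_in ≈ 28.7 Ω (inductive)

βl = 2π × 0.333 = 120°
tan(βl) = -1.74
For an open-ended stub, Z_in = −jZ_0·cot(βl) = −jZ_0/tan(βl)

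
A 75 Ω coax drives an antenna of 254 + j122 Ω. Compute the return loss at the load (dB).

RL ≈ 4.19 dB

Γ = (179 + j122)/(329 + j122), |Γ| = 0.617
RL = −20·log₁₀|Γ| = −20·log₁₀(0.617)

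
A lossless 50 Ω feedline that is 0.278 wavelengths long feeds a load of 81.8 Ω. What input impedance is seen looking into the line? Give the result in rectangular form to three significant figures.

Z_in ≈ 31.2 + j5.5 Ω

βl = 2π × 0.278 = 100°
tan(βl) = tan(100°) = -5.63
Z_in = Z_0·(Z_L + jZ_0·tanβl)/(Z_0 + jZ_L·tanβl)
     = 50·(81.8 − j281)/(50 − j460)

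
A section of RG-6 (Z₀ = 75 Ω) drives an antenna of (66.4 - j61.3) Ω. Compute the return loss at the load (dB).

RL ≈ 7.92 dB

Γ = (-8.6 − j61.3)/(141.4 − j61.3), |Γ| = 0.402
RL = −20·log₁₀|Γ| = −20·log₁₀(0.402)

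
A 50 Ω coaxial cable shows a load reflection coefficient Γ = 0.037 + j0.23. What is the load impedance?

Z_L = Z_0·(1 + Γ)/(1 − Γ) = 50·(1.04 + j0.23)/(0.963 − j0.23)

Z_L ≈ 48.2 + j23.5 Ω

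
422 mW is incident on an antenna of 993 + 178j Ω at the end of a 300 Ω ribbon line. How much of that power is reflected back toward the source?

P_reflected ≈ 127 mW

|Γ| = |(693 + j178)/(1293 + j178)| = 0.548
|Γ|² = 0.301
P_refl = |Γ|²·P_inc = 127 mW, P_del = (1 − |Γ|²)·P_inc = 295 mW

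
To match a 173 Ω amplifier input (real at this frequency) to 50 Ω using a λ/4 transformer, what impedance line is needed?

Z_qwt ≈ 93 Ω

Z_qwt = √(Z_0·R_L) = √(50 × 173) = √8650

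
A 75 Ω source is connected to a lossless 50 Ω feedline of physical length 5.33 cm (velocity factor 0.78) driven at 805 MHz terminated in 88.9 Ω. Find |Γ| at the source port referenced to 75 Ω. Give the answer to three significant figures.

|Γ| ≈ 0.424

λ = v/f = 0.78·c / 805 MHz = 0.291 m
βl = 2π·l/λ = 2π × 0.183 = 66°
tan(βl) = 2.25
Z_in = Z_0·(Z_L + jZ_0·tanβl)/(Z_0 + jZ_L·tanβl) = 31.7 − j14.3 Ω
Γ_s = (Z_in − Z_s)/(Z_in + Z_s) = (-43.3 − j14.3)/(107 − j14.3), |Γ_s| = 0.424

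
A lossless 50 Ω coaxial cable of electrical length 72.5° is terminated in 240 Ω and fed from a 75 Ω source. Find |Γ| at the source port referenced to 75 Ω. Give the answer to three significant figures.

tan(βl) = 3.17
Z_in = Z_0·(Z_L + jZ_0·tanβl)/(Z_0 + jZ_L·tanβl) = 11.4 − j15 Ω
Γ_s = (Z_in − Z_s)/(Z_in + Z_s) = (-63.6 − j15)/(86.4 − j15), |Γ_s| = 0.745

|Γ| ≈ 0.745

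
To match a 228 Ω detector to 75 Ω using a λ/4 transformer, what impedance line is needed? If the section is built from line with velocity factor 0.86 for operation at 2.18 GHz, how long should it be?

Z_qwt = √(Z_0·R_L) = √(75 × 228) = √17100
λ = 0.86·c/f = 0.118 m, so l = λ/4 = 0.0296 m

Z_qwt ≈ 131 Ω; length ≈ 2.96 cm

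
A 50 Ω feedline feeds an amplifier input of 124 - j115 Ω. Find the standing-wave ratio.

VSWR ≈ 4.81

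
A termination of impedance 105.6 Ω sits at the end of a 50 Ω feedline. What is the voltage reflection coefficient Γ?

Γ = 0.357

Γ = (Z_L − Z_0)/(Z_L + Z_0) = (105.6 − 50)/(105.6 + 50) = 55.6/155.6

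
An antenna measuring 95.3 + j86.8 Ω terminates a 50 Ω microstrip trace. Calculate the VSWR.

Γ = (Z_L − Z_0)/(Z_L + Z_0) = (45.3 + j86.8)/(145.3 + j86.8)
|Γ| = 97.9/169 = 0.578
VSWR = (1 + |Γ|)/(1 − |Γ|) = 1.58/0.422

VSWR ≈ 3.74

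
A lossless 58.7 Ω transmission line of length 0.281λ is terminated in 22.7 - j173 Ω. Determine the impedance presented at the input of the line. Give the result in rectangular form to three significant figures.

Z_in ≈ 3.06 + j33.3 Ω

βl = 2π × 0.281 = 101°
tan(βl) = tan(101°) = -5.07
Z_in = Z_0·(Z_L + jZ_0·tanβl)/(Z_0 + jZ_L·tanβl)
     = 58.7·(22.7 − j471)/(-818 − j115)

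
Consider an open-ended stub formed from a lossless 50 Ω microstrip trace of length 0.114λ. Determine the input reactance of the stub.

X_in ≈ -57.4 Ω (capacitive)

βl = 2π × 0.114 = 41°
tan(βl) = 0.871
For an open-ended stub, Z_in = −jZ_0·cot(βl) = −jZ_0/tan(βl)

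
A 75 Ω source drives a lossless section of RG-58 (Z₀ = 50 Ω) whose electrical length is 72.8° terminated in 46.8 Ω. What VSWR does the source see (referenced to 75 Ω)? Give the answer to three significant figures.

tan(βl) = 3.23
Z_in = Z_0·(Z_L + jZ_0·tanβl)/(Z_0 + jZ_L·tanβl) = 52.8 + j1.97 Ω
Γ_s = (Z_in − Z_s)/(Z_in + Z_s) = (-22.2 + j1.97)/(128 + j1.97), |Γ_s| = 0.175
VSWR = (1 + |Γ_s|)/(1 − |Γ_s|)

VSWR ≈ 1.42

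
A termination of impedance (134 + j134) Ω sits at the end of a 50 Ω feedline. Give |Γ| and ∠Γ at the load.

Γ = (Z_L − Z_0)/(Z_L + Z_0) = (84 + j134)/(184 + j134)
|Γ| = 158/228 = 0.695

Γ ≈ 0.695 ∠ 21.9°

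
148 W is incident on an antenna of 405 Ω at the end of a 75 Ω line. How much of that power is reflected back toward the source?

Γ = (405 − 75)/(405 + 75) = 0.688
|Γ|² = 0.473
P_refl = |Γ|²·P_inc = 70 W, P_del = (1 − |Γ|²)·P_inc = 78 W

P_reflected ≈ 70 W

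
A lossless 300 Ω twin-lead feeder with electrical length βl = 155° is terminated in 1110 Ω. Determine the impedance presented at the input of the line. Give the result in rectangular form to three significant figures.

Z_in ≈ 340 + j446 Ω

tan(βl) = tan(155°) = -0.466
Z_in = Z_0·(Z_L + jZ_0·tanβl)/(Z_0 + jZ_L·tanβl)
     = 300·(1110 − j140)/(300 − j518)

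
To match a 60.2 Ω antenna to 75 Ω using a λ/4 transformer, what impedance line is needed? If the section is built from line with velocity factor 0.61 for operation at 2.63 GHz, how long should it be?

Z_qwt = √(Z_0·R_L) = √(75 × 60.2) = √4515
λ = 0.61·c/f = 0.0696 m, so l = λ/4 = 0.0174 m

Z_qwt ≈ 67.2 Ω; length ≈ 1.74 cm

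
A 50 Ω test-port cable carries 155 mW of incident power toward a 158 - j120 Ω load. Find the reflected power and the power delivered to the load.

|Γ| = |(108 − j120)/(208 − j120)| = 0.672
|Γ|² = 0.452
P_refl = |Γ|²·P_inc = 70.1 mW, P_del = (1 − |Γ|²)·P_inc = 84.9 mW

P_reflected ≈ 70.1 mW; P_delivered ≈ 84.9 mW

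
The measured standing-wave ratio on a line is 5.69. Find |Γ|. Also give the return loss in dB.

|Γ| ≈ 0.701; return loss ≈ 3.09 dB

|Γ| = (S − 1)/(S + 1) = (5.69 − 1)/(5.69 + 1) = 4.69/6.69
RL = −20·log₁₀|Γ| = −20·log₁₀(0.701)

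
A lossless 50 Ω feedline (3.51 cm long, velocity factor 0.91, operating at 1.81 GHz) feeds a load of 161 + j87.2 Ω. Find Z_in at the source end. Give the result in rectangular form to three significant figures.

Z_in ≈ 12.5 − j11.8 Ω

λ = v/f = 0.91·c / 1.81 GHz = 0.151 m
βl = 2π·l/λ = 2π × 0.233 = 83.8°
tan(βl) = tan(83.8°) = 9.17
Z_in = Z_0·(Z_L + jZ_0·tanβl)/(Z_0 + jZ_L·tanβl)
     = 50·(161 + j546)/(-750 + j1480)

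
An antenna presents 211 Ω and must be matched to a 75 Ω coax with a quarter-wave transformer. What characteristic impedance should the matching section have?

Z_qwt = √(Z_0·R_L) = √(75 × 211) = √15820

Z_qwt ≈ 126 Ω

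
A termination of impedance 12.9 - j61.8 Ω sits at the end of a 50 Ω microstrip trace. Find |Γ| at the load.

Γ = (Z_L − Z_0)/(Z_L + Z_0) = (-37.1 − j61.8)/(62.9 − j61.8)
|Γ| = 72.1/88.2

|Γ| ≈ 0.817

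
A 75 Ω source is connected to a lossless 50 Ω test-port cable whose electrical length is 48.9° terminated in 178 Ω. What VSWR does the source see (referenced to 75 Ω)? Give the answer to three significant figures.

VSWR ≈ 4.1

tan(βl) = 1.15
Z_in = Z_0·(Z_L + jZ_0·tanβl)/(Z_0 + jZ_L·tanβl) = 23.3 − j37.9 Ω
Γ_s = (Z_in − Z_s)/(Z_in + Z_s) = (-51.7 − j37.9)/(98.3 − j37.9), |Γ_s| = 0.608
VSWR = (1 + |Γ_s|)/(1 − |Γ_s|)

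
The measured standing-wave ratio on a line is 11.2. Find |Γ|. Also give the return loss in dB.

|Γ| = (S − 1)/(S + 1) = (11.2 − 1)/(11.2 + 1) = 10.2/12.2
RL = −20·log₁₀|Γ| = −20·log₁₀(0.836)

|Γ| ≈ 0.836; return loss ≈ 1.56 dB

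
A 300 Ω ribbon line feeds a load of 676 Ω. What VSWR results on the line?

VSWR ≈ 2.25

Γ = (676 − 300)/(676 + 300) = 0.385
VSWR = (1 + 0.385)/(1 − 0.385)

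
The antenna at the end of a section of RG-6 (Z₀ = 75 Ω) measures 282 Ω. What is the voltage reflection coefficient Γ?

Γ = (Z_L − Z_0)/(Z_L + Z_0) = (282 − 75)/(282 + 75) = 207/357

Γ = 0.58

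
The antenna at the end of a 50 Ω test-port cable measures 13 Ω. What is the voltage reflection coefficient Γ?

Γ = (Z_L − Z_0)/(Z_L + Z_0) = (13 − 50)/(13 + 50) = -37/63

Γ = -0.587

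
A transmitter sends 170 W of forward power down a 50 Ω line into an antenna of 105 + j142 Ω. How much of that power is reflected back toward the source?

P_reflected ≈ 89.2 W

|Γ| = |(55 + j142)/(155 + j142)| = 0.724
|Γ|² = 0.525
P_refl = |Γ|²·P_inc = 89.2 W, P_del = (1 − |Γ|²)·P_inc = 80.8 W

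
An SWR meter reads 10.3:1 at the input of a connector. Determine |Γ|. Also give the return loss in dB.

|Γ| ≈ 0.823; return loss ≈ 1.69 dB

|Γ| = (S − 1)/(S + 1) = (10.3 − 1)/(10.3 + 1) = 9.3/11.3
RL = −20·log₁₀|Γ| = −20·log₁₀(0.823)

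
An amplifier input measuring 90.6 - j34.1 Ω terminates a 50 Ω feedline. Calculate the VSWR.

Γ = (Z_L − Z_0)/(Z_L + Z_0) = (40.6 − j34.1)/(140.6 − j34.1)
|Γ| = 53/145 = 0.366
VSWR = (1 + |Γ|)/(1 − |Γ|) = 1.37/0.634

VSWR ≈ 2.16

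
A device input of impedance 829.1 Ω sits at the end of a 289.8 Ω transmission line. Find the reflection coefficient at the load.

Γ = (Z_L − Z_0)/(Z_L + Z_0) = (829.1 − 289.8)/(829.1 + 289.8) = 539.3/1119

Γ = 0.482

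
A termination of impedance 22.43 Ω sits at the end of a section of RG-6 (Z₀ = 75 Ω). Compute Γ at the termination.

Γ = (Z_L − Z_0)/(Z_L + Z_0) = (22.43 − 75)/(22.43 + 75) = -52.57/97.43

Γ = -0.54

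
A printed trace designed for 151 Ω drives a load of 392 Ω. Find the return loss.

RL ≈ 7.06 dB

Γ = (392 − 151)/(392 + 151) = 0.444
RL = −20·log₁₀|Γ| = −20·log₁₀(0.444)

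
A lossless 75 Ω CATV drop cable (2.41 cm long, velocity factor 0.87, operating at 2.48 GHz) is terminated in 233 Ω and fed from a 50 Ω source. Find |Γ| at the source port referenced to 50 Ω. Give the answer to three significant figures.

λ = v/f = 0.87·c / 2.48 GHz = 0.105 m
βl = 2π·l/λ = 2π × 0.229 = 82.4°
tan(βl) = 7.53
Z_in = Z_0·(Z_L + jZ_0·tanβl)/(Z_0 + jZ_L·tanβl) = 24.5 − j8.91 Ω
Γ_s = (Z_in − Z_s)/(Z_in + Z_s) = (-25.5 − j8.91)/(74.5 − j8.91), |Γ_s| = 0.36

|Γ| ≈ 0.36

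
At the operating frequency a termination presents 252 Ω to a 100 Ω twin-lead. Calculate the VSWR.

Γ = (252 − 100)/(252 + 100) = 0.432
VSWR = (1 + 0.432)/(1 − 0.432)

VSWR ≈ 2.52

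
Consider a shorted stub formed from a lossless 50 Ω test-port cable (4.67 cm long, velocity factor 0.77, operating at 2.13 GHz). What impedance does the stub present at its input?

Z_in ≈ −j23.3 Ω

λ = v/f = 0.77·c / 2.13 GHz = 0.108 m
βl = 2π·l/λ = 2π × 0.431 = 155°
tan(βl) = -0.466
For a shorted stub, Z_in = jZ_0·tan(βl)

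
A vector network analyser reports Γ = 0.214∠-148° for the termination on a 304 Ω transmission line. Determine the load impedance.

Z_L ≈ 206 − j48.9 Ω

Z_L = Z_0·(1 + Γ)/(1 − Γ) = 304·(0.819 − j0.113)/(1.18 + j0.113)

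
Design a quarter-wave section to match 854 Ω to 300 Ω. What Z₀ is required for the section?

Z_qwt = √(Z_0·R_L) = √(300 × 854) = √256200

Z_qwt ≈ 506 Ω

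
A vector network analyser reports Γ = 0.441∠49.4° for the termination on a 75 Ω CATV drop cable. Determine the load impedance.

Z_L = Z_0·(1 + Γ)/(1 − Γ) = 75·(1.29 + j0.335)/(0.713 − j0.335)

Z_L ≈ 97.4 + j80.9 Ω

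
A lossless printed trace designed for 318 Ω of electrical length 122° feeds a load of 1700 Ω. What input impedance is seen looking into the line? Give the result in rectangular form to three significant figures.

Z_in ≈ 81.6 + j189 Ω

tan(βl) = tan(122°) = -1.6
Z_in = Z_0·(Z_L + jZ_0·tanβl)/(Z_0 + jZ_L·tanβl)
     = 318·(1700 − j509)/(318 − j2720)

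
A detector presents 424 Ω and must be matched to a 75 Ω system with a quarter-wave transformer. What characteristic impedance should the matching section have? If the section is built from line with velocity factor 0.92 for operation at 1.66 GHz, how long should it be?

Z_qwt ≈ 178 Ω; length ≈ 4.16 cm

Z_qwt = √(Z_0·R_L) = √(75 × 424) = √31800
λ = 0.92·c/f = 0.166 m, so l = λ/4 = 0.0416 m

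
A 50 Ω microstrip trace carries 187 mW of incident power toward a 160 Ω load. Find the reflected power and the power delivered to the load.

Γ = (160 − 50)/(160 + 50) = 0.524
|Γ|² = 0.274
P_refl = |Γ|²·P_inc = 51.3 mW, P_del = (1 − |Γ|²)·P_inc = 136 mW

P_reflected ≈ 51.3 mW; P_delivered ≈ 136 mW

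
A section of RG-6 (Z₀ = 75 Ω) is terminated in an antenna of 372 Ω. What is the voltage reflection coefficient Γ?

Γ = (Z_L − Z_0)/(Z_L + Z_0) = (372 − 75)/(372 + 75) = 297/447

Γ = 0.664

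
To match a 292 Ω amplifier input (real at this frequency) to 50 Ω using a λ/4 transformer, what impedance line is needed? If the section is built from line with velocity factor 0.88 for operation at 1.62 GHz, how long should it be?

Z_qwt = √(Z_0·R_L) = √(50 × 292) = √14600
λ = 0.88·c/f = 0.163 m, so l = λ/4 = 0.0407 m

Z_qwt ≈ 121 Ω; length ≈ 4.07 cm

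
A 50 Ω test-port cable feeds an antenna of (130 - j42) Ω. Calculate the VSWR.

Γ = (Z_L − Z_0)/(Z_L + Z_0) = (80 − j42)/(180 − j42)
|Γ| = 90.4/185 = 0.489
VSWR = (1 + |Γ|)/(1 − |Γ|) = 1.49/0.511

VSWR ≈ 2.91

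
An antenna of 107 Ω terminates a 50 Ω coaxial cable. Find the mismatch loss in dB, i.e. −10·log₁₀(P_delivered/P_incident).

Γ = (107 − 50)/(107 + 50) = 0.363
|Γ|² = 0.132, so P_del/P_inc = 1 − |Γ|² = 0.868
ML = −10·log₁₀(1 − |Γ|²)

mismatch loss ≈ 0.614 dB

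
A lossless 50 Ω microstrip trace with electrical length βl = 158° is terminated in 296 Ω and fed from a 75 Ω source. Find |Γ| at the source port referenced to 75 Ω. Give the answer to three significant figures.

tan(βl) = -0.404
Z_in = Z_0·(Z_L + jZ_0·tanβl)/(Z_0 + jZ_L·tanβl) = 51.2 + j102 Ω
Γ_s = (Z_in − Z_s)/(Z_in + Z_s) = (-23.8 + j102)/(126 + j102), |Γ_s| = 0.647

|Γ| ≈ 0.647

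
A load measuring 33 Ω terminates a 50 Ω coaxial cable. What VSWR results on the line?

VSWR ≈ 1.52

For a purely resistive load, VSWR = R_L/Z_0 or Z_0/R_L (whichever > 1) = 50/33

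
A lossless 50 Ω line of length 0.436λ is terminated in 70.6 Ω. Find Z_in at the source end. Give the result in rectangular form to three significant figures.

Z_in ≈ 61.3 + j15.5 Ω

βl = 2π × 0.436 = 157°
tan(βl) = tan(157°) = -0.425
Z_in = Z_0·(Z_L + jZ_0·tanβl)/(Z_0 + jZ_L·tanβl)
     = 50·(70.6 − j21.3)/(50 − j30)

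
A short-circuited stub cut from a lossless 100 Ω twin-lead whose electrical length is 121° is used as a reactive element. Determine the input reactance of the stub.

X_in ≈ -166 Ω (capacitive)

tan(βl) = -1.66
For a short-circuited stub, Z_in = jZ_0·tan(βl)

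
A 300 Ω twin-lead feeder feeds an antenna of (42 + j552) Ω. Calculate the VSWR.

VSWR ≈ 31.4

Γ = (Z_L − Z_0)/(Z_L + Z_0) = (-258 + j552)/(342 + j552)
|Γ| = 609/649 = 0.938
VSWR = (1 + |Γ|)/(1 − |Γ|) = 1.94/0.0617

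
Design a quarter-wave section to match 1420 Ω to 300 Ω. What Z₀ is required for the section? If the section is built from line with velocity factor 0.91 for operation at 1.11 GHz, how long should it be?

Z_qwt = √(Z_0·R_L) = √(300 × 1420) = √426000
λ = 0.91·c/f = 0.246 m, so l = λ/4 = 0.0615 m

Z_qwt ≈ 653 Ω; length ≈ 6.15 cm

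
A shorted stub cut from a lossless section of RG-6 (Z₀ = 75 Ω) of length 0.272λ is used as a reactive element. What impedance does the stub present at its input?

Z_in ≈ −j539 Ω

βl = 2π × 0.272 = 97.9°
tan(βl) = -7.19
For a shorted stub, Z_in = jZ_0·tan(βl)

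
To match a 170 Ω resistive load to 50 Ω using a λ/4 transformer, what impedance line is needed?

Z_qwt ≈ 92.2 Ω

Z_qwt = √(Z_0·R_L) = √(50 × 170) = √8500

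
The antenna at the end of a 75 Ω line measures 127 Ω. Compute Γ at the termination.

Γ = 0.257

Γ = (Z_L − Z_0)/(Z_L + Z_0) = (127 − 75)/(127 + 75) = 52/202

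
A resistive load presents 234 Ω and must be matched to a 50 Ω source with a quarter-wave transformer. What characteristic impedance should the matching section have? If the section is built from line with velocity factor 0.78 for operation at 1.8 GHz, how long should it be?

Z_qwt = √(Z_0·R_L) = √(50 × 234) = √11700
λ = 0.78·c/f = 0.13 m, so l = λ/4 = 0.0325 m

Z_qwt ≈ 108 Ω; length ≈ 3.25 cm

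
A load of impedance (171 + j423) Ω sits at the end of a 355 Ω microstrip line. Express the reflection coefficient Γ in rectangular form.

Γ ≈ 0.18 + j0.659

Γ = (Z_L − Z_0)/(Z_L + Z_0) = (-184 + j423)/(526 + j423)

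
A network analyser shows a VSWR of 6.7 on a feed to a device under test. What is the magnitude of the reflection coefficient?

|Γ| = (S − 1)/(S + 1) = (6.7 − 1)/(6.7 + 1) = 5.7/7.7

|Γ| ≈ 0.74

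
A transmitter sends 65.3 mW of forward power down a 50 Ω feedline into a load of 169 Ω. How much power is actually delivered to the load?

P_delivered ≈ 46 mW

Γ = (169 − 50)/(169 + 50) = 0.543
|Γ|² = 0.295
P_refl = |Γ|²·P_inc = 19.3 mW, P_del = (1 − |Γ|²)·P_inc = 46 mW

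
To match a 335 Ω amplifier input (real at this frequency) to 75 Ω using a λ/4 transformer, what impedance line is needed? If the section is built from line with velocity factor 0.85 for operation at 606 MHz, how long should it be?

Z_qwt ≈ 159 Ω; length ≈ 10.5 cm

Z_qwt = √(Z_0·R_L) = √(75 × 335) = √25120
λ = 0.85·c/f = 0.421 m, so l = λ/4 = 0.105 m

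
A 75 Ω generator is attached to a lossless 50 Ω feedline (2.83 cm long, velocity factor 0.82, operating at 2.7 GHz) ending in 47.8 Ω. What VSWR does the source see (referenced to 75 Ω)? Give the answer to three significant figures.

VSWR ≈ 1.45

λ = v/f = 0.82·c / 2.7 GHz = 0.0911 m
βl = 2π·l/λ = 2π × 0.311 = 112°
tan(βl) = -2.5
Z_in = Z_0·(Z_L + jZ_0·tanβl)/(Z_0 + jZ_L·tanβl) = 51.6 − j1.6 Ω
Γ_s = (Z_in − Z_s)/(Z_in + Z_s) = (-23.4 − j1.6)/(127 − j1.6), |Γ_s| = 0.185
VSWR = (1 + |Γ_s|)/(1 − |Γ_s|)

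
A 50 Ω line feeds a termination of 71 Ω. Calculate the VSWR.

VSWR ≈ 1.42

Γ = (71 − 50)/(71 + 50) = 0.174
VSWR = (1 + 0.174)/(1 − 0.174)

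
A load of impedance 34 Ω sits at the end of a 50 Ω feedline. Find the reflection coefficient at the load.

Γ = -0.19

Γ = (Z_L − Z_0)/(Z_L + Z_0) = (34 − 50)/(34 + 50) = -16/84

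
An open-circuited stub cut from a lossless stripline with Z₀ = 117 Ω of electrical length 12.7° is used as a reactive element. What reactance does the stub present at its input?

tan(βl) = 0.225
For an open-circuited stub, Z_in = −jZ_0·cot(βl) = −jZ_0/tan(βl)

X_in ≈ -519 Ω (capacitive)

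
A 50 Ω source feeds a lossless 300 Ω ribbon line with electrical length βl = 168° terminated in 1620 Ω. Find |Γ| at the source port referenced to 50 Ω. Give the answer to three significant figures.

|Γ| ≈ 0.938

tan(βl) = -0.213
Z_in = Z_0·(Z_L + jZ_0·tanβl)/(Z_0 + jZ_L·tanβl) = 731 + j775 Ω
Γ_s = (Z_in − Z_s)/(Z_in + Z_s) = (681 + j775)/(781 + j775), |Γ_s| = 0.938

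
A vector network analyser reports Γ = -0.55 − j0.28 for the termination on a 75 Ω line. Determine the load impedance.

Z_L ≈ 18.7 − j16.9 Ω

Z_L = Z_0·(1 + Γ)/(1 − Γ) = 75·(0.45 − j0.28)/(1.55 + j0.28)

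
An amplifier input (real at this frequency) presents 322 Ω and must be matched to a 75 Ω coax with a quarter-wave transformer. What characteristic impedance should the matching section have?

Z_qwt = √(Z_0·R_L) = √(75 × 322) = √24150

Z_qwt ≈ 155 Ω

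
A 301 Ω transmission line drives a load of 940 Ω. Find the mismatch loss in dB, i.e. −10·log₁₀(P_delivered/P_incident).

Γ = (940 − 301)/(940 + 301) = 0.515
|Γ|² = 0.265, so P_del/P_inc = 1 − |Γ|² = 0.735
ML = −10·log₁₀(1 − |Γ|²)

mismatch loss ≈ 1.34 dB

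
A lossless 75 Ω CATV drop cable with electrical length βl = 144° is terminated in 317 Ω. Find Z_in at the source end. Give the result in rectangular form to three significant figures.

tan(βl) = tan(144°) = -0.727
Z_in = Z_0·(Z_L + jZ_0·tanβl)/(Z_0 + jZ_L·tanβl)
     = 75·(317 − j54.5)/(75 − j230)

Z_in ≈ 46.4 + j88.1 Ω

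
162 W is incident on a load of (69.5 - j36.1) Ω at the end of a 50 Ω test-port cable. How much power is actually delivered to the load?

|Γ| = |(19.5 − j36.1)/(119.5 − j36.1)| = 0.329
|Γ|² = 0.108
P_refl = |Γ|²·P_inc = 17.5 W, P_del = (1 − |Γ|²)·P_inc = 144 W

P_delivered ≈ 144 W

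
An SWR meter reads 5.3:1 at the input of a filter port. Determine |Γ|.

|Γ| = (S − 1)/(S + 1) = (5.3 − 1)/(5.3 + 1) = 4.3/6.3

|Γ| ≈ 0.683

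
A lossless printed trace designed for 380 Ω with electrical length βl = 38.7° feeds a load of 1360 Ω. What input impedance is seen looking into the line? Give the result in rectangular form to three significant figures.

Z_in ≈ 242 − j390 Ω

tan(βl) = tan(38.7°) = 0.801
Z_in = Z_0·(Z_L + jZ_0·tanβl)/(Z_0 + jZ_L·tanβl)
     = 380·(1360 + j304)/(380 + j1090)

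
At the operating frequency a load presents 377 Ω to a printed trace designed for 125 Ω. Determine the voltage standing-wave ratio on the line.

Γ = (377 − 125)/(377 + 125) = 0.502
VSWR = (1 + 0.502)/(1 − 0.502)

VSWR ≈ 3.02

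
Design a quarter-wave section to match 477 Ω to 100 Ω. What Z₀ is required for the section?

Z_qwt ≈ 218 Ω

Z_qwt = √(Z_0·R_L) = √(100 × 477) = √47700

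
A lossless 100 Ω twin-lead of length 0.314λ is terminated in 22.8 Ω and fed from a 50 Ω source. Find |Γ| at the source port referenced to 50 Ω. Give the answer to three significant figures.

βl = 2π × 0.314 = 113°
tan(βl) = -2.35
Z_in = Z_0·(Z_L + jZ_0·tanβl)/(Z_0 + jZ_L·tanβl) = 116 − j173 Ω
Γ_s = (Z_in − Z_s)/(Z_in + Z_s) = (65.6 − j173)/(166 − j173), |Γ_s| = 0.773

|Γ| ≈ 0.773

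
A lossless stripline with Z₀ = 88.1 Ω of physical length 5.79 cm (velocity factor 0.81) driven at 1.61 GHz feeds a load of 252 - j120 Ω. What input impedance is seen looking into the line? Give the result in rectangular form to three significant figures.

Z_in ≈ 68.6 + j104 Ω

λ = v/f = 0.81·c / 1.61 GHz = 0.151 m
βl = 2π·l/λ = 2π × 0.384 = 138°
tan(βl) = tan(138°) = -0.897
Z_in = Z_0·(Z_L + jZ_0·tanβl)/(Z_0 + jZ_L·tanβl)
     = 88.1·(252 − j199)/(-19.6 − j226)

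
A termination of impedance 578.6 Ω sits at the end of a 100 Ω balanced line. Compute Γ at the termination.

Γ = (Z_L − Z_0)/(Z_L + Z_0) = (578.6 − 100)/(578.6 + 100) = 478.6/678.6

Γ = 0.705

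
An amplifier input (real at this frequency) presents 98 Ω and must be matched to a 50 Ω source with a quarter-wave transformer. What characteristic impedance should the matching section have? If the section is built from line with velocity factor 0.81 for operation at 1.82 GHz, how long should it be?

Z_qwt = √(Z_0·R_L) = √(50 × 98) = √4900
λ = 0.81·c/f = 0.134 m, so l = λ/4 = 0.0334 m

Z_qwt ≈ 70 Ω; length ≈ 3.34 cm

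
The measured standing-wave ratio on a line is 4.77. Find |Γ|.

|Γ| = (S − 1)/(S + 1) = (4.77 − 1)/(4.77 + 1) = 3.77/5.77

|Γ| ≈ 0.653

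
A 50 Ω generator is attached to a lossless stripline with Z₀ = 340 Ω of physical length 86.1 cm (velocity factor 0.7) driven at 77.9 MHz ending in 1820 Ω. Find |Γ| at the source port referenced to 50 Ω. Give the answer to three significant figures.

|Γ| ≈ 0.779

λ = v/f = 0.7·c / 77.9 MHz = 2.7 m
βl = 2π·l/λ = 2π × 0.319 = 115°
tan(βl) = -2.15
Z_in = Z_0·(Z_L + jZ_0·tanβl)/(Z_0 + jZ_L·tanβl) = 76.7 + j152 Ω
Γ_s = (Z_in − Z_s)/(Z_in + Z_s) = (26.7 + j152)/(127 + j152), |Γ_s| = 0.779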